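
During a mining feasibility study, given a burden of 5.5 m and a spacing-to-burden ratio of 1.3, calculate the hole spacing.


Spacing = burden * ratio
= 5.5 * 1.3
= 7.15 m

7.15 m


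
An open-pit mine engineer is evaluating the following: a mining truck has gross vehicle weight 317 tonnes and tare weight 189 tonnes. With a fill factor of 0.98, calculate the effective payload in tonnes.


125.44 tonnes

Maximum payload = gross - tare
= 317 - 189 = 128 tonnes
Effective payload = max payload * fill factor
= 128 * 0.98
= 125.44 tonnes


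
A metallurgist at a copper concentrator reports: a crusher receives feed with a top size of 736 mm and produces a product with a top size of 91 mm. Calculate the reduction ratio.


Reduction ratio = feed size / product size
= 736 / 91
= 8.0879

8.0879


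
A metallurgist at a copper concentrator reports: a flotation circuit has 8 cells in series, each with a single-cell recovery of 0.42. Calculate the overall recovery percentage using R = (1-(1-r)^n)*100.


Complement of single-cell recovery:
1 - r = 1 - 0.42 = 0.58
Raise to power n:
(1 - r)^8 = 0.58^8 = 0.01280630817
Overall recovery:
R = (1 - 0.01280630817) * 100
= 98.7194%

98.7194%


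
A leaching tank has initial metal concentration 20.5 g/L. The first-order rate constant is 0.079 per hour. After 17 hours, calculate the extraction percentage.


Compute the exponent:
-k * t = -0.079 * 17 = -1.343
Remaining concentration:
C = 20.5 * exp(-1.343)
= 20.5 * 0.2610613087
= 5.351756828 g/L
Extracted = 20.5 - 5.351756828 = 15.14824317 g/L
Extraction % = 15.14824317 / 20.5 * 100
= 73.8939%

73.8939%


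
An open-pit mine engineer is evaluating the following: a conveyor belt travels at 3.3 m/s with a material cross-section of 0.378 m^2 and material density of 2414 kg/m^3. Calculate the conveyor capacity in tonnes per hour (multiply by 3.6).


10840.405 t/h

Volumetric flow = speed * area
= 3.3 * 0.378 = 1.2474 m^3/s
Mass flow = volumetric * density
= 1.2474 * 2414 = 3011.2236 kg/s
Convert to t/h: multiply by 3.6
Capacity = 3011.2236 * 3.6
= 10840.405 t/h


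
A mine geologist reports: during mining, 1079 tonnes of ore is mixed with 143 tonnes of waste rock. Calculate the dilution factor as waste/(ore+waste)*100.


Total material = ore + waste
= 1079 + 143 = 1222 tonnes
Dilution = waste / total * 100
= 143 / 1222 * 100
= 0.1170212766 * 100
= 11.7021%

11.7021%


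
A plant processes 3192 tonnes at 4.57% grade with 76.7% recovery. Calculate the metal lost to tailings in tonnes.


33.9887 tonnes

Total metal in feed:
= 3192 * 4.57 / 100 = 145.8744 tonnes
Metal recovered:
= 145.8744 * 76.7 / 100 = 111.8856648 tonnes
Metal lost to tailings:
= 145.8744 - 111.8856648
= 33.9887 tonnes


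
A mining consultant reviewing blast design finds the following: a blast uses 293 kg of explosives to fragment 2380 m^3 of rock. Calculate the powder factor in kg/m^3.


0.1231 kg/m^3

Powder factor = explosive mass / rock volume
= 293 / 2380
= 0.1231 kg/m^3


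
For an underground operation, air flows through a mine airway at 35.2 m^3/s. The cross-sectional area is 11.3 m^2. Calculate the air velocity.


3.115 m/s

Velocity = flow rate / cross-sectional area
= 35.2 / 11.3
= 3.115 m/s


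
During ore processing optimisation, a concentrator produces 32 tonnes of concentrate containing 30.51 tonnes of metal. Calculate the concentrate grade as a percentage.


Grade = (metal in concentrate / concentrate mass) * 100
= (30.51 / 32) * 100
= 0.9534375 * 100
= 95.3438%

95.3438%


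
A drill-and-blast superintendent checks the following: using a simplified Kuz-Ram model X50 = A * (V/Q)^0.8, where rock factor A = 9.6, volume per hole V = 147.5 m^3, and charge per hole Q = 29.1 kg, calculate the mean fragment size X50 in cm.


35.1715 cm

Compute V/Q:
V/Q = 147.5 / 29.1 = 5.068728522
Raise to the power 0.8:
(V/Q)^0.8 = 5.068728522^0.8 = 3.663694268
Multiply by A:
X50 = 9.6 * 3.663694268
= 35.1715 cm


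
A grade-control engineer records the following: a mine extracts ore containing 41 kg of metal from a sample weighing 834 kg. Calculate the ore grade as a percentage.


4.9161%

Ore grade = (metal mass / ore mass) * 100
= (41 / 834) * 100
= 0.04916067146 * 100
= 4.9161%


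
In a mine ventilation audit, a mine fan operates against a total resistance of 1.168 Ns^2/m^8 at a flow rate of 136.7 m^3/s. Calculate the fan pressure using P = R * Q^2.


Compute Q^2:
Q^2 = 136.7^2 = 18686.89
Compute pressure:
P = R * Q^2 = 1.168 * 18686.89
= 21826.2875 Pa

21826.2875 Pa


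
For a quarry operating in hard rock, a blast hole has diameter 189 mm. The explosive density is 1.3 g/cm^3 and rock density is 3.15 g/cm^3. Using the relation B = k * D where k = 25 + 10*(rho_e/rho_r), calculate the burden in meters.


5.505 m

First, compute k:
rho_e / rho_r = 1.3 / 3.15 = 0.4126984127
k = 25 + 10 * 0.4126984127 = 29.12698413
Then, compute burden:
B = k * D / 1000 = 29.12698413 * 189 / 1000
= 5505 / 1000
= 5.505 m


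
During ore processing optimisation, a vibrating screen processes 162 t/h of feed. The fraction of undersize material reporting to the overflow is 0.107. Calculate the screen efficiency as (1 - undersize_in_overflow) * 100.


89.3%

Screen efficiency = (1 - fraction of undersize in overflow) * 100
= (1 - 0.107) * 100
= 0.893 * 100
= 89.3%


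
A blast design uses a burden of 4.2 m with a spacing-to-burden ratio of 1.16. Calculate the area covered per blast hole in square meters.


20.4624 m^2

First, find the spacing:
Spacing = burden * ratio = 4.2 * 1.16
= 4.872 m
Then, calculate the area:
Area = burden * spacing = 4.2 * 4.872
= 20.4624 m^2


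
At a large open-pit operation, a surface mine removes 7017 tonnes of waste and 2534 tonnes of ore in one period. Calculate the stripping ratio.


2.7691

Stripping ratio = waste tonnage / ore tonnage
= 7017 / 2534
= 2.7691


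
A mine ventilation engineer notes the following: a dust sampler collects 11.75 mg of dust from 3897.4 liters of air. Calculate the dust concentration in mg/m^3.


Convert liters to m^3: 1 m^3 = 1000 L
Concentration = mass / volume * 1000
= 11.75 / 3897.4 * 1000
= 0.0030148304 * 1000
= 3.0148 mg/m^3

3.0148 mg/m^3


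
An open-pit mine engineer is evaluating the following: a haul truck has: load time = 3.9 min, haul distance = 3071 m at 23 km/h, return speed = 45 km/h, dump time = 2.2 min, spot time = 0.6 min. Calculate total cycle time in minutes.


Convert haul speed to m/min: 23 * 1000/60 = 383.3333333 m/min
Haul time = 3071 / 383.3333333 = 8.011304348 min
Convert return speed to m/min: 45 * 1000/60 = 750 m/min
Return time = 3071 / 750 = 4.094666667 min
Total cycle time:
= 3.9 + 8.011304348 + 2.2 + 4.094666667 + 0.6
= 18.806 min

18.806 min


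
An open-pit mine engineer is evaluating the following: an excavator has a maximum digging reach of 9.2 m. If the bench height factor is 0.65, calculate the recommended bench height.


5.98 m

Bench height = reach * factor
= 9.2 * 0.65
= 5.98 m


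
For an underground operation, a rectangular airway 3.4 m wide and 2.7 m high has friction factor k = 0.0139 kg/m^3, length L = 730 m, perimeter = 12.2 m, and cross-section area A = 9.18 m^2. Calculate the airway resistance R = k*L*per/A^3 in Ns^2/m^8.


Compute the numerator:
k * L * per = 0.0139 * 730 * 12.2
= 123.7934
Compute the denominator:
A^3 = 9.18^3 = 773.620632
Resistance:
R = 123.7934 / 773.620632
= 0.16 Ns^2/m^8

0.16 Ns^2/m^8


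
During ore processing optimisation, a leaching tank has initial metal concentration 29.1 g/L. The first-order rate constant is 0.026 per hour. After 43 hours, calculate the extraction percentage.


Compute the exponent:
-k * t = -0.026 * 43 = -1.118
Remaining concentration:
C = 29.1 * exp(-1.118)
= 29.1 * 0.3269330072
= 9.51375051 g/L
Extracted = 29.1 - 9.51375051 = 19.58624949 g/L
Extraction % = 19.58624949 / 29.1 * 100
= 67.3067%

67.3067%


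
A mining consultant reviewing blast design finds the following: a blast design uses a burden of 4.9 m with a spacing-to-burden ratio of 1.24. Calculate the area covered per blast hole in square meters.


29.7724 m^2

First, find the spacing:
Spacing = burden * ratio = 4.9 * 1.24
= 6.076 m
Then, calculate the area:
Area = burden * spacing = 4.9 * 6.076
= 29.7724 m^2


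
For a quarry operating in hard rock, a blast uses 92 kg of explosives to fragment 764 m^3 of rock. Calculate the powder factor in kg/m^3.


Powder factor = explosive mass / rock volume
= 92 / 764
= 0.1204 kg/m^3

0.1204 kg/m^3


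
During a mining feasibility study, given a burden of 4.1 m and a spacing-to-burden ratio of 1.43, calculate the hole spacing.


Spacing = burden * ratio
= 4.1 * 1.43
= 5.863 m

5.863 m


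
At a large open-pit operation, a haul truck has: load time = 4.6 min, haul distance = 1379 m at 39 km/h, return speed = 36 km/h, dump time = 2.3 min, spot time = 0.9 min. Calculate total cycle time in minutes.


12.2199 min

Convert haul speed to m/min: 39 * 1000/60 = 650 m/min
Haul time = 1379 / 650 = 2.121538462 min
Convert return speed to m/min: 36 * 1000/60 = 600 m/min
Return time = 1379 / 600 = 2.298333333 min
Total cycle time:
= 4.6 + 2.121538462 + 2.3 + 2.298333333 + 0.9
= 12.2199 min


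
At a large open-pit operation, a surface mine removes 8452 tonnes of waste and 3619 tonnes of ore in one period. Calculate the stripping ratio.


Stripping ratio = waste tonnage / ore tonnage
= 8452 / 3619
= 2.3355

2.3355


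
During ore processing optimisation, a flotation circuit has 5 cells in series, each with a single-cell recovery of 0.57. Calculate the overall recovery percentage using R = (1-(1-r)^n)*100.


98.5299%

Complement of single-cell recovery:
1 - r = 1 - 0.57 = 0.43
Raise to power n:
(1 - r)^5 = 0.43^5 = 0.0147008443
Overall recovery:
R = (1 - 0.0147008443) * 100
= 98.5299%


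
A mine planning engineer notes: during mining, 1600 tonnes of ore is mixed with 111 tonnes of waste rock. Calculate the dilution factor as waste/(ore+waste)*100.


Total material = ore + waste
= 1600 + 111 = 1711 tonnes
Dilution = waste / total * 100
= 111 / 1711 * 100
= 0.06487434249 * 100
= 6.4874%

6.4874%


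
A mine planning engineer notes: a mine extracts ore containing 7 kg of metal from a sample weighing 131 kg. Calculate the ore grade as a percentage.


Ore grade = (metal mass / ore mass) * 100
= (7 / 131) * 100
= 0.0534351145 * 100
= 5.3435%

5.3435%


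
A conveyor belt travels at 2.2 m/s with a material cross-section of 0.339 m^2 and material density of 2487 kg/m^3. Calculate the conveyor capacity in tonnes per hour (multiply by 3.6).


6677.2966 t/h

Volumetric flow = speed * area
= 2.2 * 0.339 = 0.7458 m^3/s
Mass flow = volumetric * density
= 0.7458 * 2487 = 1854.8046 kg/s
Convert to t/h: multiply by 3.6
Capacity = 1854.8046 * 3.6
= 6677.2966 t/h


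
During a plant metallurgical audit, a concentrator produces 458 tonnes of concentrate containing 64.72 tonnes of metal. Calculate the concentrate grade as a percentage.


Grade = (metal in concentrate / concentrate mass) * 100
= (64.72 / 458) * 100
= 0.1413100437 * 100
= 14.131%

14.131%


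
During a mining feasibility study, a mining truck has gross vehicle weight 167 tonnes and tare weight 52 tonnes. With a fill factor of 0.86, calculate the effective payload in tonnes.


Maximum payload = gross - tare
= 167 - 52 = 115 tonnes
Effective payload = max payload * fill factor
= 115 * 0.86
= 98.9 tonnes

98.9 tonnes


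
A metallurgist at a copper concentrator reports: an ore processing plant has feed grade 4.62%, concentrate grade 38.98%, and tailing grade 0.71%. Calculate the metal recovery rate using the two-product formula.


Using the two-product formula:
R = 100 * c * (f - t) / (f * (c - t))
Numerator = 100 * 38.98 * (4.62 - 0.71)
= 100 * 38.98 * 3.91
= 15241.18
Denominator = 4.62 * (38.98 - 0.71)
= 4.62 * 38.27
= 176.8074
R = 15241.18 / 176.8074
= 86.2022%

86.2022%


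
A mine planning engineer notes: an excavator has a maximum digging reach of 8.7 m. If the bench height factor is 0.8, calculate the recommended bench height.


Bench height = reach * factor
= 8.7 * 0.8
= 6.96 m

6.96 m


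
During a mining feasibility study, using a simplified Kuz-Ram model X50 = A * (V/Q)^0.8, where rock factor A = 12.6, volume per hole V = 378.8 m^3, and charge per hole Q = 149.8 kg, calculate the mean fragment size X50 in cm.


26.466 cm

Compute V/Q:
V/Q = 378.8 / 149.8 = 2.52870494
Raise to the power 0.8:
(V/Q)^0.8 = 2.52870494^0.8 = 2.100479878
Multiply by A:
X50 = 12.6 * 2.100479878
= 26.466 cm


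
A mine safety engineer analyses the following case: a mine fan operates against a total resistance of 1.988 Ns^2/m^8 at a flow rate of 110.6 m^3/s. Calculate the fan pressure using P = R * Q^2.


Compute Q^2:
Q^2 = 110.6^2 = 12232.36
Compute pressure:
P = R * Q^2 = 1.988 * 12232.36
= 24317.9317 Pa

24317.9317 Pa


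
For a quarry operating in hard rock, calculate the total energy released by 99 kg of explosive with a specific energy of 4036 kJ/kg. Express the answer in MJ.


Energy = mass * specific_energy / 1000
= 99 * 4036 / 1000
= 399564 / 1000
= 399.564 MJ

399.564 MJ


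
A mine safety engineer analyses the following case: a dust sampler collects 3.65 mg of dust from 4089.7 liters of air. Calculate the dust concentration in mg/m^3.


0.8925 mg/m^3

Convert liters to m^3: 1 m^3 = 1000 L
Concentration = mass / volume * 1000
= 3.65 / 4089.7 * 1000
= 0.0008924860014 * 1000
= 0.8925 mg/m^3


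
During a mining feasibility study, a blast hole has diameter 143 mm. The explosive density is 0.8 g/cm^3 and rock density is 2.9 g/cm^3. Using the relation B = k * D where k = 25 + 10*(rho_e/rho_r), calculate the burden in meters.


First, compute k:
rho_e / rho_r = 0.8 / 2.9 = 0.275862069
k = 25 + 10 * 0.275862069 = 27.75862069
Then, compute burden:
B = k * D / 1000 = 27.75862069 * 143 / 1000
= 3969.482759 / 1000
= 3.9695 m

3.9695 m


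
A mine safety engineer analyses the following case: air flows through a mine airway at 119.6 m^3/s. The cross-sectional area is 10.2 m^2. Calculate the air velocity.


Velocity = flow rate / cross-sectional area
= 119.6 / 10.2
= 11.7255 m/s

11.7255 m/s


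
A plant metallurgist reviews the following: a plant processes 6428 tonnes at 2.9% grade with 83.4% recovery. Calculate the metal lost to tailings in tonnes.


30.9444 tonnes

Total metal in feed:
= 6428 * 2.9 / 100 = 186.412 tonnes
Metal recovered:
= 186.412 * 83.4 / 100 = 155.467608 tonnes
Metal lost to tailings:
= 186.412 - 155.467608
= 30.9444 tonnes


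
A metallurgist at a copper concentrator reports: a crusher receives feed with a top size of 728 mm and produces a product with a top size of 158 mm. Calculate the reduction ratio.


Reduction ratio = feed size / product size
= 728 / 158
= 4.6076

4.6076


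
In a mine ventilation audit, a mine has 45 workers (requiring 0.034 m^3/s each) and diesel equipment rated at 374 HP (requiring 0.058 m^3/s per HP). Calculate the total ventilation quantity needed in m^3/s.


Airflow for workers:
Q_people = 45 * 0.034 = 1.53 m^3/s
Airflow for diesel equipment:
Q_diesel = 374 * 0.058 = 21.692 m^3/s
Total ventilation:
Q_total = 1.53 + 21.692
= 23.222 m^3/s

23.222 m^3/s


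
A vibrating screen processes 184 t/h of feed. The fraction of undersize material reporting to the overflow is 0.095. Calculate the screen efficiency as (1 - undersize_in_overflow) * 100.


Screen efficiency = (1 - fraction of undersize in overflow) * 100
= (1 - 0.095) * 100
= 0.905 * 100
= 90.5%

90.5%


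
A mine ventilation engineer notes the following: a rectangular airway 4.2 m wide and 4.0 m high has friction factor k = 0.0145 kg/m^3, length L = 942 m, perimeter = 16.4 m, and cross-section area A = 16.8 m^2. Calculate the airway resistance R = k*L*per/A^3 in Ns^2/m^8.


Compute the numerator:
k * L * per = 0.0145 * 942 * 16.4
= 224.0076
Compute the denominator:
A^3 = 16.8^3 = 4741.632
Resistance:
R = 224.0076 / 4741.632
= 0.0472 Ns^2/m^8

0.0472 Ns^2/m^8


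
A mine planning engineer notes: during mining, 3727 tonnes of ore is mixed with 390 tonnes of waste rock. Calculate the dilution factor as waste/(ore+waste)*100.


9.4729%

Total material = ore + waste
= 3727 + 390 = 4117 tonnes
Dilution = waste / total * 100
= 390 / 4117 * 100
= 0.09472917173 * 100
= 9.4729%


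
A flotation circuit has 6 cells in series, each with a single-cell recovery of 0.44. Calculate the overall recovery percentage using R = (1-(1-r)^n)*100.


96.9159%

Complement of single-cell recovery:
1 - r = 1 - 0.44 = 0.56
Raise to power n:
(1 - r)^6 = 0.56^6 = 0.03084097946
Overall recovery:
R = (1 - 0.03084097946) * 100
= 96.9159%


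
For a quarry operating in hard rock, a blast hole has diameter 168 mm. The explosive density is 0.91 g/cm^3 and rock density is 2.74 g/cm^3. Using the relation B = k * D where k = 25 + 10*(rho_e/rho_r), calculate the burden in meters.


First, compute k:
rho_e / rho_r = 0.91 / 2.74 = 0.3321167883
k = 25 + 10 * 0.3321167883 = 28.32116788
Then, compute burden:
B = k * D / 1000 = 28.32116788 * 168 / 1000
= 4757.956204 / 1000
= 4.758 m

4.758 m


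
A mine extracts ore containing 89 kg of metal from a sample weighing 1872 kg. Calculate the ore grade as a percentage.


4.7543%

Ore grade = (metal mass / ore mass) * 100
= (89 / 1872) * 100
= 0.04754273504 * 100
= 4.7543%


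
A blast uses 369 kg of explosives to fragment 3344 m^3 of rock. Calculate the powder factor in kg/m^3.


0.1103 kg/m^3

Powder factor = explosive mass / rock volume
= 369 / 3344
= 0.1103 kg/m^3


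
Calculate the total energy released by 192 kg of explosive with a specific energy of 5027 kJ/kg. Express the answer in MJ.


Energy = mass * specific_energy / 1000
= 192 * 5027 / 1000
= 965184 / 1000
= 965.184 MJ

965.184 MJ


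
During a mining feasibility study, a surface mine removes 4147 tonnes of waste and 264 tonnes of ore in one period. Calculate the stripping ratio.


15.7083

Stripping ratio = waste tonnage / ore tonnage
= 4147 / 264
= 15.7083


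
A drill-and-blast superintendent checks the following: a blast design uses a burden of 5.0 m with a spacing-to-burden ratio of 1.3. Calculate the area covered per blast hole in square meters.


32.5 m^2

First, find the spacing:
Spacing = burden * ratio = 5.0 * 1.3
= 6.5 m
Then, calculate the area:
Area = burden * spacing = 5.0 * 6.5
= 32.5 m^2


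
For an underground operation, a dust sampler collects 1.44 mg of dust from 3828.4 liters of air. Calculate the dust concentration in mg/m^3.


0.3761 mg/m^3

Convert liters to m^3: 1 m^3 = 1000 L
Concentration = mass / volume * 1000
= 1.44 / 3828.4 * 1000
= 0.0003761362449 * 1000
= 0.3761 mg/m^3


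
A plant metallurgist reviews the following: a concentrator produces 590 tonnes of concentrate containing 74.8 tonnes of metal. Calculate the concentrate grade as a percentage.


12.678%

Grade = (metal in concentrate / concentrate mass) * 100
= (74.8 / 590) * 100
= 0.126779661 * 100
= 12.678%


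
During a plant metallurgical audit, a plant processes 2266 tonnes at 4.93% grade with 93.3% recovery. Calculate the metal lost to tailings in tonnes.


Total metal in feed:
= 2266 * 4.93 / 100 = 111.7138 tonnes
Metal recovered:
= 111.7138 * 93.3 / 100 = 104.2289754 tonnes
Metal lost to tailings:
= 111.7138 - 104.2289754
= 7.4848 tonnes

7.4848 tonnes


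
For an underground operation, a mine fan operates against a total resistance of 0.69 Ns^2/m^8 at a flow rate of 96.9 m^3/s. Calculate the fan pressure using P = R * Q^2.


Compute Q^2:
Q^2 = 96.9^2 = 9389.61
Compute pressure:
P = R * Q^2 = 0.69 * 9389.61
= 6478.8309 Pa

6478.8309 Pa


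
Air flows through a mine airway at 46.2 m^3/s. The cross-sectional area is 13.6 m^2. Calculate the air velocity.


3.3971 m/s

Velocity = flow rate / cross-sectional area
= 46.2 / 13.6
= 3.3971 m/s


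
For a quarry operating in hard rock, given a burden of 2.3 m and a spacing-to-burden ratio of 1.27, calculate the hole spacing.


2.921 m

Spacing = burden * ratio
= 2.3 * 1.27
= 2.921 m


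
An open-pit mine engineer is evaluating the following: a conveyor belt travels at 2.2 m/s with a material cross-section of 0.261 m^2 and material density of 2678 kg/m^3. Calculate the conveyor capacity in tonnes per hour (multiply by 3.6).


5535.7474 t/h

Volumetric flow = speed * area
= 2.2 * 0.261 = 0.5742 m^3/s
Mass flow = volumetric * density
= 0.5742 * 2678 = 1537.7076 kg/s
Convert to t/h: multiply by 3.6
Capacity = 1537.7076 * 3.6
= 5535.7474 t/h


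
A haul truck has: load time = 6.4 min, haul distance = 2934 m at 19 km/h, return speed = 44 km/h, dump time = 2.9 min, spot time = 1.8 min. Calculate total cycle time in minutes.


Convert haul speed to m/min: 19 * 1000/60 = 316.6666667 m/min
Haul time = 2934 / 316.6666667 = 9.265263158 min
Convert return speed to m/min: 44 * 1000/60 = 733.3333333 m/min
Return time = 2934 / 733.3333333 = 4.000909091 min
Total cycle time:
= 6.4 + 9.265263158 + 2.9 + 4.000909091 + 1.8
= 24.3662 min

24.3662 min


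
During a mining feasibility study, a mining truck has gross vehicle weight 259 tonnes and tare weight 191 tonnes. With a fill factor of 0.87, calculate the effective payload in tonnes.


59.16 tonnes

Maximum payload = gross - tare
= 259 - 191 = 68 tonnes
Effective payload = max payload * fill factor
= 68 * 0.87
= 59.16 tonnes


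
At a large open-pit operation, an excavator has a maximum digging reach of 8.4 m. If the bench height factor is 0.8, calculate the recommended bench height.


Bench height = reach * factor
= 8.4 * 0.8
= 6.72 m

6.72 m


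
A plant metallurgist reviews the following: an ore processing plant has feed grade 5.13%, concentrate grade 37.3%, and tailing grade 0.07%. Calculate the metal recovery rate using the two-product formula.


Using the two-product formula:
R = 100 * c * (f - t) / (f * (c - t))
Numerator = 100 * 37.3 * (5.13 - 0.07)
= 100 * 37.3 * 5.06
= 18873.8
Denominator = 5.13 * (37.3 - 0.07)
= 5.13 * 37.23
= 190.9899
R = 18873.8 / 190.9899
= 98.8209%

98.8209%


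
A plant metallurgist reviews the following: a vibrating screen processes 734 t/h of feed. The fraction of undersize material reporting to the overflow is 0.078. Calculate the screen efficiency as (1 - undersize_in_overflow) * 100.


Screen efficiency = (1 - fraction of undersize in overflow) * 100
= (1 - 0.078) * 100
= 0.922 * 100
= 92.2%

92.2%


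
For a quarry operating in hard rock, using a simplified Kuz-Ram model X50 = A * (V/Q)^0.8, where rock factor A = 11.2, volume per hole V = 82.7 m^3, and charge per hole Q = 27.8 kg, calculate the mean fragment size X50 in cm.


26.7909 cm

Compute V/Q:
V/Q = 82.7 / 27.8 = 2.974820144
Raise to the power 0.8:
(V/Q)^0.8 = 2.974820144^0.8 = 2.392040734
Multiply by A:
X50 = 11.2 * 2.392040734
= 26.7909 cm


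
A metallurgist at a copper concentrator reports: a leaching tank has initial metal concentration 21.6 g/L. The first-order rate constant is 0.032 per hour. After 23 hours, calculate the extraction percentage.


52.0974%

Compute the exponent:
-k * t = -0.032 * 23 = -0.736
Remaining concentration:
C = 21.6 * exp(-0.736)
= 21.6 * 0.4790261932
= 10.34696577 g/L
Extracted = 21.6 - 10.34696577 = 11.25303423 g/L
Extraction % = 11.25303423 / 21.6 * 100
= 52.0974%


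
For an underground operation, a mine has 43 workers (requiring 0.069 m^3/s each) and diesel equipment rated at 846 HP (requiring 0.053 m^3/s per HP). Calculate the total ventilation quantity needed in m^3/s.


47.805 m^3/s

Airflow for workers:
Q_people = 43 * 0.069 = 2.967 m^3/s
Airflow for diesel equipment:
Q_diesel = 846 * 0.053 = 44.838 m^3/s
Total ventilation:
Q_total = 2.967 + 44.838
= 47.805 m^3/s


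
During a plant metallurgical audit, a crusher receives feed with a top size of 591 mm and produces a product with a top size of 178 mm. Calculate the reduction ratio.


3.3202

Reduction ratio = feed size / product size
= 591 / 178
= 3.3202


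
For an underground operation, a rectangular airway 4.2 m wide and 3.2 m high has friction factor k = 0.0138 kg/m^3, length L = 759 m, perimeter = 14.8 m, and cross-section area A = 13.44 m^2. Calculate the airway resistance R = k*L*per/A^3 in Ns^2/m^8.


Compute the numerator:
k * L * per = 0.0138 * 759 * 14.8
= 155.01816
Compute the denominator:
A^3 = 13.44^3 = 2427.715584
Resistance:
R = 155.01816 / 2427.715584
= 0.0639 Ns^2/m^8

0.0639 Ns^2/m^8


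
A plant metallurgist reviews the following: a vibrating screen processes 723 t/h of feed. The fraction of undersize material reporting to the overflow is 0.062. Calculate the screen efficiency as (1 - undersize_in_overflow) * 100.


93.8%

Screen efficiency = (1 - fraction of undersize in overflow) * 100
= (1 - 0.062) * 100
= 0.938 * 100
= 93.8%


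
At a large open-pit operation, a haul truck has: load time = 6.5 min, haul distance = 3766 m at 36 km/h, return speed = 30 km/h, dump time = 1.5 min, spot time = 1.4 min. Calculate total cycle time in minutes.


Convert haul speed to m/min: 36 * 1000/60 = 600 m/min
Haul time = 3766 / 600 = 6.276666667 min
Convert return speed to m/min: 30 * 1000/60 = 500 m/min
Return time = 3766 / 500 = 7.532 min
Total cycle time:
= 6.5 + 6.276666667 + 1.5 + 7.532 + 1.4
= 23.2087 min

23.2087 min


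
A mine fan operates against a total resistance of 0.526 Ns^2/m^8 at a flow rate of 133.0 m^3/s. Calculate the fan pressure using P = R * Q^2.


9304.414 Pa

Compute Q^2:
Q^2 = 133.0^2 = 17689.0
Compute pressure:
P = R * Q^2 = 0.526 * 17689.0
= 9304.414 Pa


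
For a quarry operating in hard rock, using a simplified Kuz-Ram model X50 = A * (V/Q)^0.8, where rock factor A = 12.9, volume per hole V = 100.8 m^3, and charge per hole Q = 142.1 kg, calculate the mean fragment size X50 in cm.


Compute V/Q:
V/Q = 100.8 / 142.1 = 0.7093596059
Raise to the power 0.8:
(V/Q)^0.8 = 0.7093596059^0.8 = 0.7597892828
Multiply by A:
X50 = 12.9 * 0.7597892828
= 9.8013 cm

9.8013 cm


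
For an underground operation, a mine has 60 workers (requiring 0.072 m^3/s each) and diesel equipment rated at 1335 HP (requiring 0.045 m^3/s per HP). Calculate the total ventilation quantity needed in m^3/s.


64.395 m^3/s

Airflow for workers:
Q_people = 60 * 0.072 = 4.32 m^3/s
Airflow for diesel equipment:
Q_diesel = 1335 * 0.045 = 60.075 m^3/s
Total ventilation:
Q_total = 4.32 + 60.075
= 64.395 m^3/s


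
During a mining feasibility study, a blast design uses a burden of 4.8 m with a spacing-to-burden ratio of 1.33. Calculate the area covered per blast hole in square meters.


First, find the spacing:
Spacing = burden * ratio = 4.8 * 1.33
= 6.384 m
Then, calculate the area:
Area = burden * spacing = 4.8 * 6.384
= 30.6432 m^2

30.6432 m^2


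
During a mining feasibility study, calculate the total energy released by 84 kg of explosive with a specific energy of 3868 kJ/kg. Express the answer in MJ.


Energy = mass * specific_energy / 1000
= 84 * 3868 / 1000
= 324912 / 1000
= 324.912 MJ

324.912 MJ


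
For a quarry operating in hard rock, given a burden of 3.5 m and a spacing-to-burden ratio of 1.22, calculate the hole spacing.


4.27 m

Spacing = burden * ratio
= 3.5 * 1.22
= 4.27 m


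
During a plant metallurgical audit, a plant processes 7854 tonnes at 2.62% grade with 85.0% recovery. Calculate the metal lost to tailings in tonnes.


Total metal in feed:
= 7854 * 2.62 / 100 = 205.7748 tonnes
Metal recovered:
= 205.7748 * 85.0 / 100 = 174.90858 tonnes
Metal lost to tailings:
= 205.7748 - 174.90858
= 30.8662 tonnes

30.8662 tonnes


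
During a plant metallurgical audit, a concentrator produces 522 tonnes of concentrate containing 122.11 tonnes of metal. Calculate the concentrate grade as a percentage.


Grade = (metal in concentrate / concentrate mass) * 100
= (122.11 / 522) * 100
= 0.2339272031 * 100
= 23.3927%

23.3927%


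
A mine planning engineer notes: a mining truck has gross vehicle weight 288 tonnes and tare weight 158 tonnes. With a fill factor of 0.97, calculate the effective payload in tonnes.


Maximum payload = gross - tare
= 288 - 158 = 130 tonnes
Effective payload = max payload * fill factor
= 130 * 0.97
= 126.1 tonnes

126.1 tonnes


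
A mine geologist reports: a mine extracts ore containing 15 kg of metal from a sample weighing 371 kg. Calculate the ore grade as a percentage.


4.0431%

Ore grade = (metal mass / ore mass) * 100
= (15 / 371) * 100
= 0.04043126685 * 100
= 4.0431%


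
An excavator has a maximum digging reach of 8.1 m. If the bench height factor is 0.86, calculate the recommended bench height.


6.966 m

Bench height = reach * factor
= 8.1 * 0.86
= 6.966 m


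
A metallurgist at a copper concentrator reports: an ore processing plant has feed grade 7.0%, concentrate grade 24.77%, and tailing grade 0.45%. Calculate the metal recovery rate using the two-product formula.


95.3028%

Using the two-product formula:
R = 100 * c * (f - t) / (f * (c - t))
Numerator = 100 * 24.77 * (7.0 - 0.45)
= 100 * 24.77 * 6.55
= 16224.35
Denominator = 7.0 * (24.77 - 0.45)
= 7.0 * 24.32
= 170.24
R = 16224.35 / 170.24
= 95.3028%


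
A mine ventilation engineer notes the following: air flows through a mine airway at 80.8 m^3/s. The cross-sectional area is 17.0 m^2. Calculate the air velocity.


4.7529 m/s

Velocity = flow rate / cross-sectional area
= 80.8 / 17.0
= 4.7529 m/s


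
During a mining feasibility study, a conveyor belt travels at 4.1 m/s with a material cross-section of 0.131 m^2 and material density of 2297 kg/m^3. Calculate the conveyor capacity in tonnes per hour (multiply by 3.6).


4441.3873 t/h

Volumetric flow = speed * area
= 4.1 * 0.131 = 0.5371 m^3/s
Mass flow = volumetric * density
= 0.5371 * 2297 = 1233.7187 kg/s
Convert to t/h: multiply by 3.6
Capacity = 1233.7187 * 3.6
= 4441.3873 t/h


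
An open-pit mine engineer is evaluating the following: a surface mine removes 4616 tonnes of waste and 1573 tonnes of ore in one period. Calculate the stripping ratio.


Stripping ratio = waste tonnage / ore tonnage
= 4616 / 1573
= 2.9345

2.9345


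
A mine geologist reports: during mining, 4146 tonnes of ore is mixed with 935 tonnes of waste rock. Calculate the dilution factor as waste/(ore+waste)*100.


Total material = ore + waste
= 4146 + 935 = 5081 tonnes
Dilution = waste / total * 100
= 935 / 5081 * 100
= 0.1840188939 * 100
= 18.4019%

18.4019%


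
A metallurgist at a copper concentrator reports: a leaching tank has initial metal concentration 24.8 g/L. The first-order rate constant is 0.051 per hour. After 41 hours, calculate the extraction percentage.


Compute the exponent:
-k * t = -0.051 * 41 = -2.091
Remaining concentration:
C = 24.8 * exp(-2.091)
= 24.8 * 0.1235635105
= 3.064375061 g/L
Extracted = 24.8 - 3.064375061 = 21.73562494 g/L
Extraction % = 21.73562494 / 24.8 * 100
= 87.6436%

87.6436%


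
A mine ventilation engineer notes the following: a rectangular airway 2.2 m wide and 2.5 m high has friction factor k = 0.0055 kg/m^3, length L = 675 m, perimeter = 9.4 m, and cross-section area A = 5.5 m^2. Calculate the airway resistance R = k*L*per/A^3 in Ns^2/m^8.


Compute the numerator:
k * L * per = 0.0055 * 675 * 9.4
= 34.8975
Compute the denominator:
A^3 = 5.5^3 = 166.375
Resistance:
R = 34.8975 / 166.375
= 0.2098 Ns^2/m^8

0.2098 Ns^2/m^8


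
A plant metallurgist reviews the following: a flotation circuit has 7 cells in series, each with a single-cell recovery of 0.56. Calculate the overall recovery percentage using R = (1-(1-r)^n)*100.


99.6807%

Complement of single-cell recovery:
1 - r = 1 - 0.56 = 0.44
Raise to power n:
(1 - r)^7 = 0.44^7 = 0.003192778097
Overall recovery:
R = (1 - 0.003192778097) * 100
= 99.6807%


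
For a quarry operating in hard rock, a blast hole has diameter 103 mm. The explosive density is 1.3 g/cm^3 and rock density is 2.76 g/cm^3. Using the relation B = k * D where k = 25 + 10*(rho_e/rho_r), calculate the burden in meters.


First, compute k:
rho_e / rho_r = 1.3 / 2.76 = 0.4710144928
k = 25 + 10 * 0.4710144928 = 29.71014493
Then, compute burden:
B = k * D / 1000 = 29.71014493 * 103 / 1000
= 3060.144928 / 1000
= 3.0601 m

3.0601 m


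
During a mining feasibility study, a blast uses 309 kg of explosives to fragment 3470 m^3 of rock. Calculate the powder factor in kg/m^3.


Powder factor = explosive mass / rock volume
= 309 / 3470
= 0.089 kg/m^3

0.089 kg/m^3


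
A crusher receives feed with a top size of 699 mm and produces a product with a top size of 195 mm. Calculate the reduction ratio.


3.5846

Reduction ratio = feed size / product size
= 699 / 195
= 3.5846


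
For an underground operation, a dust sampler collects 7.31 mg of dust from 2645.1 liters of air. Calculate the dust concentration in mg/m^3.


2.7636 mg/m^3

Convert liters to m^3: 1 m^3 = 1000 L
Concentration = mass / volume * 1000
= 7.31 / 2645.1 * 1000
= 0.00276360062 * 1000
= 2.7636 mg/m^3


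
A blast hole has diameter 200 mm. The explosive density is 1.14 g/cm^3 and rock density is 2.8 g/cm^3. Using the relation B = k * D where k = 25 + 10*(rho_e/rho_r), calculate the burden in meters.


5.8143 m

First, compute k:
rho_e / rho_r = 1.14 / 2.8 = 0.4071428571
k = 25 + 10 * 0.4071428571 = 29.07142857
Then, compute burden:
B = k * D / 1000 = 29.07142857 * 200 / 1000
= 5814.285714 / 1000
= 5.8143 m


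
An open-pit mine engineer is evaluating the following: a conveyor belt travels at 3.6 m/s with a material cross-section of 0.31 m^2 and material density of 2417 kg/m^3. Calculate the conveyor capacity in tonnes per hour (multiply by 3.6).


9710.5392 t/h

Volumetric flow = speed * area
= 3.6 * 0.31 = 1.116 m^3/s
Mass flow = volumetric * density
= 1.116 * 2417 = 2697.372 kg/s
Convert to t/h: multiply by 3.6
Capacity = 2697.372 * 3.6
= 9710.5392 t/h


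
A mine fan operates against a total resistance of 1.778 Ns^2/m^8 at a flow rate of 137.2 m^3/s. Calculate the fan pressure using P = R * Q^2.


33468.7875 Pa

Compute Q^2:
Q^2 = 137.2^2 = 18823.84
Compute pressure:
P = R * Q^2 = 1.778 * 18823.84
= 33468.7875 Pa


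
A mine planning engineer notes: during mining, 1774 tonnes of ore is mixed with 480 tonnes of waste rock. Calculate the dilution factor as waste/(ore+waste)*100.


Total material = ore + waste
= 1774 + 480 = 2254 tonnes
Dilution = waste / total * 100
= 480 / 2254 * 100
= 0.2129547471 * 100
= 21.2955%

21.2955%


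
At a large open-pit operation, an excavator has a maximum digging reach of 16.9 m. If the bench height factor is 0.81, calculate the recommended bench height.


13.689 m

Bench height = reach * factor
= 16.9 * 0.81
= 13.689 m


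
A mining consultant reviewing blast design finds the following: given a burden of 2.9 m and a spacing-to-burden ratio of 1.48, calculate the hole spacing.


Spacing = burden * ratio
= 2.9 * 1.48
= 4.292 m

4.292 m


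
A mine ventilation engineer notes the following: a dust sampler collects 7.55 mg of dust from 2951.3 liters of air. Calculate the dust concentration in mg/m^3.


Convert liters to m^3: 1 m^3 = 1000 L
Concentration = mass / volume * 1000
= 7.55 / 2951.3 * 1000
= 0.002558194694 * 1000
= 2.5582 mg/m^3

2.5582 mg/m^3


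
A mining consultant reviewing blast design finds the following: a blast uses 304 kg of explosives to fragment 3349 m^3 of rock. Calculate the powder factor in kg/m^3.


Powder factor = explosive mass / rock volume
= 304 / 3349
= 0.0908 kg/m^3

0.0908 kg/m^3


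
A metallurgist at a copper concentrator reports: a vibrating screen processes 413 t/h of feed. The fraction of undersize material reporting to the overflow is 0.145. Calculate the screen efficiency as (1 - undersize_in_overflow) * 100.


85.5%

Screen efficiency = (1 - fraction of undersize in overflow) * 100
= (1 - 0.145) * 100
= 0.855 * 100
= 85.5%


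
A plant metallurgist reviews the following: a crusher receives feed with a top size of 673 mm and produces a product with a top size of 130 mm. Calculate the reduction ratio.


5.1769

Reduction ratio = feed size / product size
= 673 / 130
= 5.1769


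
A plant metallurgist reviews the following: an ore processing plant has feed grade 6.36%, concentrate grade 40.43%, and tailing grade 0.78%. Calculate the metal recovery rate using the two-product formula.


89.4618%

Using the two-product formula:
R = 100 * c * (f - t) / (f * (c - t))
Numerator = 100 * 40.43 * (6.36 - 0.78)
= 100 * 40.43 * 5.58
= 22559.94
Denominator = 6.36 * (40.43 - 0.78)
= 6.36 * 39.65
= 252.174
R = 22559.94 / 252.174
= 89.4618%


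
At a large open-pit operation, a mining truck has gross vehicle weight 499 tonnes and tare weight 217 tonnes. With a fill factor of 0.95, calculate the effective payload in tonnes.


Maximum payload = gross - tare
= 499 - 217 = 282 tonnes
Effective payload = max payload * fill factor
= 282 * 0.95
= 267.9 tonnes

267.9 tonnes


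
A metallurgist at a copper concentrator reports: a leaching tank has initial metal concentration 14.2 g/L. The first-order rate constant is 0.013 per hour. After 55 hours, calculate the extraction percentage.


Compute the exponent:
-k * t = -0.013 * 55 = -0.715
Remaining concentration:
C = 14.2 * exp(-0.715)
= 14.2 * 0.4891921118
= 6.946527988 g/L
Extracted = 14.2 - 6.946527988 = 7.253472012 g/L
Extraction % = 7.253472012 / 14.2 * 100
= 51.0808%

51.0808%


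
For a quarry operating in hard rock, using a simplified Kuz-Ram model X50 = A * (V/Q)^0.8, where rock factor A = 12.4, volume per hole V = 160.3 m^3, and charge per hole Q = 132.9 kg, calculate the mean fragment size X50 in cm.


14.4062 cm

Compute V/Q:
V/Q = 160.3 / 132.9 = 1.206170053
Raise to the power 0.8:
(V/Q)^0.8 = 1.206170053^0.8 = 1.161787858
Multiply by A:
X50 = 12.4 * 1.161787858
= 14.4062 cm


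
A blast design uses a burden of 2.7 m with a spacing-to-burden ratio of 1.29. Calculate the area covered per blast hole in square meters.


First, find the spacing:
Spacing = burden * ratio = 2.7 * 1.29
= 3.483 m
Then, calculate the area:
Area = burden * spacing = 2.7 * 3.483
= 9.4041 m^2

9.4041 m^2


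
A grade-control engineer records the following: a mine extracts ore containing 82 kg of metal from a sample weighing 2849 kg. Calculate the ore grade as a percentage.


2.8782%

Ore grade = (metal mass / ore mass) * 100
= (82 / 2849) * 100
= 0.02878202878 * 100
= 2.8782%


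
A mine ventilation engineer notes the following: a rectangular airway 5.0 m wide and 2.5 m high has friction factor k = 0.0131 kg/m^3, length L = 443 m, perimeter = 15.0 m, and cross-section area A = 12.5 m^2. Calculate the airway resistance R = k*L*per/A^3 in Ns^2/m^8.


Compute the numerator:
k * L * per = 0.0131 * 443 * 15.0
= 87.0495
Compute the denominator:
A^3 = 12.5^3 = 1953.125
Resistance:
R = 87.0495 / 1953.125
= 0.0446 Ns^2/m^8

0.0446 Ns^2/m^8


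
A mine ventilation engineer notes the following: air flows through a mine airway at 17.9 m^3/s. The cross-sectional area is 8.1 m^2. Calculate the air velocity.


Velocity = flow rate / cross-sectional area
= 17.9 / 8.1
= 2.2099 m/s

2.2099 m/s


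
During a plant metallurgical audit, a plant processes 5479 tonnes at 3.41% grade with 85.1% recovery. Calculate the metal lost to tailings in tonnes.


27.8383 tonnes

Total metal in feed:
= 5479 * 3.41 / 100 = 186.8339 tonnes
Metal recovered:
= 186.8339 * 85.1 / 100 = 158.9956489 tonnes
Metal lost to tailings:
= 186.8339 - 158.9956489
= 27.8383 tonnes


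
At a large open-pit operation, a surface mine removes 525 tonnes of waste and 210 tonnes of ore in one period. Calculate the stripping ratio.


2.5

Stripping ratio = waste tonnage / ore tonnage
= 525 / 210
= 2.5


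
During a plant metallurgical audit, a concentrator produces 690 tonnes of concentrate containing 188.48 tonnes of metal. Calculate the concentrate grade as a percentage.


27.3159%

Grade = (metal in concentrate / concentrate mass) * 100
= (188.48 / 690) * 100
= 0.2731594203 * 100
= 27.3159%
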